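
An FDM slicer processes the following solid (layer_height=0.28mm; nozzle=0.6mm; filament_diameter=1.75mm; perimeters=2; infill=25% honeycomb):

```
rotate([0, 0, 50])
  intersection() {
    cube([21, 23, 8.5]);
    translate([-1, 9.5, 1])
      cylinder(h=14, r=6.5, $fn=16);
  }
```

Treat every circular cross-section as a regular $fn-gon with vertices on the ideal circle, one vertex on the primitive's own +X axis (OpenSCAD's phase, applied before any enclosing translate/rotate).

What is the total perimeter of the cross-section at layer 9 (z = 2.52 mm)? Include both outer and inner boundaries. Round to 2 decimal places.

30.85 mm

At z = 2.52 mm: the 21×23 cube contributes its full rectangle (perimeter 88.00 mm); the cylinder at (-1, 9.5): section is a regular 16-gon, circumradius r=6.5 (perimeter = 2·16·6.500·sin(180°/16) = 40.58 mm); Taking the intersection: the r=6.5 cylinder at (-1, 9.5) partially overlaps the 21×23 cube; clipping to the common part keeps 51.87 mm² — boundary = 30.85 mm; (whole slice rotated 50° about Z — lengths, areas and connectivity unchanged). Overall, the cross-section is a single solid region. Total boundary length (outer) = 30.85 mm.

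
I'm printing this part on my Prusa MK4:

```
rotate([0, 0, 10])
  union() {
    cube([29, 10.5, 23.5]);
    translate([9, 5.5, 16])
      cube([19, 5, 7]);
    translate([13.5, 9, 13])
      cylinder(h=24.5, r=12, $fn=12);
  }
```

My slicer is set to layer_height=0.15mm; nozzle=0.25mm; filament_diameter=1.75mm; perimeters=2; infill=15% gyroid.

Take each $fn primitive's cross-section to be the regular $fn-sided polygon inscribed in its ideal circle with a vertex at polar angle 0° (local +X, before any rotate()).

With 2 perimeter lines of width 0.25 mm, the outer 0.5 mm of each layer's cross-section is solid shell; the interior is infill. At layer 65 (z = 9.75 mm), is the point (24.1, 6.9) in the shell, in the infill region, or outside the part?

infill

At z = 9.75 mm: the cube is present — its section is the full 29×10.5 rectangle; the cube at (9, 5.5) is absent (z outside [16, 23]); the cylinder at (13.5, 9) does not reach this height (z outside [13, 37.5]); Taking the union: only the 29×10.5 cube is present, so the union is just that shape — 1 connected region; (rotated 10° about Z; rotation is an isometry so areas/perimeters/island counts are preserved). Overall, the cross-section is a single solid region. Undo the 10° rotation: the query point maps to (24.932, 2.610) in the un-rotated model frame. The nearest boundary edge runs (0.00, 0.00)→(29.00, 0.00); distance from the point to it = 2.61 mm. The point is inside the cross-section and 2.61 mm from the nearest boundary — more than the 0.5 mm shell width (2 × 0.25), so it's in the infill interior.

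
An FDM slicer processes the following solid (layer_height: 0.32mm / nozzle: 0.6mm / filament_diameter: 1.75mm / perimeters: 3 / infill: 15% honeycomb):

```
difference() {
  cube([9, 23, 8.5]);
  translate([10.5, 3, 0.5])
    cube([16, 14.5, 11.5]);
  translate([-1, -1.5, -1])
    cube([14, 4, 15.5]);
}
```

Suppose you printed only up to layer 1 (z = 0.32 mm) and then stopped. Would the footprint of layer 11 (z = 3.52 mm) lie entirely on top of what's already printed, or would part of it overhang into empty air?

Compare the two slices. At z = 0.32: the 9×23 cube contributes its full rectangle (area 207.00 mm²); the cube at (10.5, 3) is absent (z outside [0.5, 12]); the cube at (-1, -1.5) is present — its section is the full 14×4 rectangle (area 56.00 mm²); After the difference (first − rest): starting from the 9×23 cube (207.00 mm²), the 14×4 cube at (-1, -1.5) partially overlaps it — only the 22.50 mm² overlap (of its 56.00 mm²) is removed, clipping the outline — area = 184.50 mm². At z = 3.52: the cube (footprint 9×23) is included at this height (area 207.00 mm²); the 16×14.5 cube at (10.5, 3) contributes its full rectangle (area 232.00 mm²); the 14×4 cube at (-1, -1.5) contributes its full rectangle (area 56.00 mm²); Taking the first minus the rest: starting from the 9×23 cube (207.00 mm²), the 16×14.5 cube at (10.5, 3) misses the remaining region (no effect); the 14×4 cube at (-1, -1.5) partially overlaps it — only the 22.50 mm² overlap (of its 56.00 mm²) is removed, clipping the outline — area = 184.50 mm². Checking containment: the cross-section at z = 3.52 is a subset of the cross-section at z = 0.32.

entirely on top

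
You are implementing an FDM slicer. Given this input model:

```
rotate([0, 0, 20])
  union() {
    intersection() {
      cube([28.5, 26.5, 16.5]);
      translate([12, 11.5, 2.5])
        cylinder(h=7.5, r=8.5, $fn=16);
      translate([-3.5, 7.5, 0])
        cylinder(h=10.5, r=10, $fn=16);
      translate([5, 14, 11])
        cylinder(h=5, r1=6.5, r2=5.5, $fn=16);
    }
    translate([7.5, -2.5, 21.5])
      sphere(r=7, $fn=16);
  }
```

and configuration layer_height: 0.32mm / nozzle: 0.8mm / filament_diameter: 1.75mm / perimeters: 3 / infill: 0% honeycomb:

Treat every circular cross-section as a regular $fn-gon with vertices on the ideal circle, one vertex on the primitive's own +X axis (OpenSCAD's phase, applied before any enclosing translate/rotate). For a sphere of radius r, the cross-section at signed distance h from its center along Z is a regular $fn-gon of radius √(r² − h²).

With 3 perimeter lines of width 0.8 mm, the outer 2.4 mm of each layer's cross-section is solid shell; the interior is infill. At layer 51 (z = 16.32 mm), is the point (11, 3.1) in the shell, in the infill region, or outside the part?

shell

At z = 16.32 mm: the cube is present — its section is the full 28.5×26.5 rectangle; the cylinder at (12, 11.5) is absent (z outside [2.5, 10]); the cylinder at (-3.5, 7.5) is not intersected at this z (z outside [0, 10.5]); the cone at (5, 14) is not intersected at this z (z outside [11, 16]); After intersecting: at least one operand is absent at this height, so nothing remains; the sphere at (7.5, -2.5): section is a regular 16-gon, circumradius = √(r²−h²) = √(7²−5.18²) = 4.708; Combining (union): only the r=7 sphere at (7.5, -2.5) is present, so the union is just that shape — 1 connected region; (rotated 20° about Z; rotation is an isometry so areas/perimeters/island counts are preserved). Overall, the cross-section is a single solid region. Undo the 20° rotation: the query point maps to (11.397, -0.849) in the un-rotated model frame. The nearest boundary edge runs (11.85, -0.70)→(10.83, 0.83); distance from the point to it = 0.46 mm. The point is inside the cross-section, 0.46 mm from the nearest boundary — within the 2.4 mm shell band (3 × 0.8).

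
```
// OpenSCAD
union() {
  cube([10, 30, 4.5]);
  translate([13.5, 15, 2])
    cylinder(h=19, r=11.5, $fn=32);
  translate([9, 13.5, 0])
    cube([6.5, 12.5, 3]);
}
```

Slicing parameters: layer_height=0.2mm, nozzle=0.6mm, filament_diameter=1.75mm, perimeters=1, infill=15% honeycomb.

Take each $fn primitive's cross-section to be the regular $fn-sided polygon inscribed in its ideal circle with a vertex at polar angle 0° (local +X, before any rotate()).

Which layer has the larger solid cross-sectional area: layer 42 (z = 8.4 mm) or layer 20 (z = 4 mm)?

layer 20 (z = 4 mm)

Layer 42 (z = 8.4): the cube is not intersected at this z (z outside [0, 4.5]); the cylinder at (13.5, 15): section is a regular 32-gon, circumradius r=11.5 (area = (32/2)·11.500²·sin(360°/32) = 412.81 mm²); the cube at (9, 13.5) is not intersected at this z (z outside [0, 3]); Combining (union): only the r=11.5 cylinder at (13.5, 15) is present, so the union is just that shape — area = 412.81 mm². So its area = 412.81 mm². Layer 20 (z = 4): the cube (footprint 10×30) is included at this height (area 300.00 mm²); the r=11.5 cylinder at (13.5, 15) gives a regular 32-gon of circumradius 11.5 (constant along its height) (area = (32/2)·11.500²·sin(360°/32) = 412.81 mm²); the cube at (9, 13.5) is not intersected at this z (z outside [0, 3]); Merging all regions: the regions partially overlap — summed areas 712.81 mm² minus the doubly-counted overlap 127.44 mm² gives 585.38 mm² — area = 585.38 mm². So its area = 585.38 mm². Layer 20 is larger (585.38 vs 412.81 mm²).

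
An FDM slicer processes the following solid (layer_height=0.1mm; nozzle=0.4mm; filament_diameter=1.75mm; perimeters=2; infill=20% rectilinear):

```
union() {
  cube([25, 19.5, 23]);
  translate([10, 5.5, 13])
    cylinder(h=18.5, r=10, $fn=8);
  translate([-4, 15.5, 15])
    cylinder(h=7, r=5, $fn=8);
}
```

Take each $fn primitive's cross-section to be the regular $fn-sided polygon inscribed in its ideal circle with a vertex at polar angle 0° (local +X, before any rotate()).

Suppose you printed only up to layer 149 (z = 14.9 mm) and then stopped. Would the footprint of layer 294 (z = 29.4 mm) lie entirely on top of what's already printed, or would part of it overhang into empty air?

Compare the two slices. At z = 14.9: the 25×19.5 cube contributes its full rectangle (area 487.50 mm²); the cylinder at (10, 5.5): section is a regular 8-gon, circumradius r=10 (area = (8/2)·10.000²·sin(360°/8) = 282.84 mm²); the cylinder at (-4, 15.5) is not intersected at this z (z outside [15, 22]); Combining (union): the regions partially overlap — summed areas 770.34 mm² minus the doubly-counted overlap 238.89 mm² gives 531.45 mm² — area = 531.45 mm². At z = 29.4: the cube is not intersected at this z (z outside [0, 23]); the r=10 cylinder at (10, 5.5) contributes a regular 8-gon of circumradius 10 (area = (8/2)·10.000²·sin(360°/8) = 282.84 mm²); the cylinder at (-4, 15.5) does not reach this height (z outside [15, 22]); Merging all regions: only the r=10 cylinder at (10, 5.5) is present, so the union is just that shape — area = 282.84 mm². Checking containment: the cross-section at z = 29.4 is a subset of the cross-section at z = 14.9.

entirely on top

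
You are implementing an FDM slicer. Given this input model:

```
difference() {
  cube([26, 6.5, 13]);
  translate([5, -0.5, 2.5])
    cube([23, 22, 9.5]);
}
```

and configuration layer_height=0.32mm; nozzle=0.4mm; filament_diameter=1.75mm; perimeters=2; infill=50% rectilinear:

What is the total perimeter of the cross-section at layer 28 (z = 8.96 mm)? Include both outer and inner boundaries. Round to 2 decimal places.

At z = 8.96 mm: the cube (footprint 26×6.5) is included at this height (perimeter 65.00 mm); the cube at (5, -0.5) is present — its section is the full 23×22 rectangle (perimeter 90.00 mm); Taking the first minus the rest: starting from the 26×6.5 cube, the 23×22 cube at (5, -0.5) partially overlaps it — only the 136.50 mm² overlap (of its 506.00 mm²) is removed, clipping the outline — boundary = 23.00 mm. Overall, the cross-section is a single solid region. Total boundary length (outer) = 23.00 mm.

23.00 mm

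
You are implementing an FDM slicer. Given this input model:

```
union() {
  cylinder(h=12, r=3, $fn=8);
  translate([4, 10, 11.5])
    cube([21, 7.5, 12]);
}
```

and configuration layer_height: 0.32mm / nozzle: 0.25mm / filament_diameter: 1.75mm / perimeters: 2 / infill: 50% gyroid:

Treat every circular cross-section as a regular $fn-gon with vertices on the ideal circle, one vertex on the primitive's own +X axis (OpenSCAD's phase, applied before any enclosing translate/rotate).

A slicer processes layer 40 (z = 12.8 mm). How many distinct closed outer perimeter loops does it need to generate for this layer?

1

At z = 12.8 mm: the cylinder is not intersected at this z (z outside [0, 12]); the cube at (4, 10) (footprint 21×7.5) is included at this height; Taking the union: only the 21×7.5 cube at (4, 10) is present, so the union is just that shape — 1 connected region. The result has 1 disconnected region.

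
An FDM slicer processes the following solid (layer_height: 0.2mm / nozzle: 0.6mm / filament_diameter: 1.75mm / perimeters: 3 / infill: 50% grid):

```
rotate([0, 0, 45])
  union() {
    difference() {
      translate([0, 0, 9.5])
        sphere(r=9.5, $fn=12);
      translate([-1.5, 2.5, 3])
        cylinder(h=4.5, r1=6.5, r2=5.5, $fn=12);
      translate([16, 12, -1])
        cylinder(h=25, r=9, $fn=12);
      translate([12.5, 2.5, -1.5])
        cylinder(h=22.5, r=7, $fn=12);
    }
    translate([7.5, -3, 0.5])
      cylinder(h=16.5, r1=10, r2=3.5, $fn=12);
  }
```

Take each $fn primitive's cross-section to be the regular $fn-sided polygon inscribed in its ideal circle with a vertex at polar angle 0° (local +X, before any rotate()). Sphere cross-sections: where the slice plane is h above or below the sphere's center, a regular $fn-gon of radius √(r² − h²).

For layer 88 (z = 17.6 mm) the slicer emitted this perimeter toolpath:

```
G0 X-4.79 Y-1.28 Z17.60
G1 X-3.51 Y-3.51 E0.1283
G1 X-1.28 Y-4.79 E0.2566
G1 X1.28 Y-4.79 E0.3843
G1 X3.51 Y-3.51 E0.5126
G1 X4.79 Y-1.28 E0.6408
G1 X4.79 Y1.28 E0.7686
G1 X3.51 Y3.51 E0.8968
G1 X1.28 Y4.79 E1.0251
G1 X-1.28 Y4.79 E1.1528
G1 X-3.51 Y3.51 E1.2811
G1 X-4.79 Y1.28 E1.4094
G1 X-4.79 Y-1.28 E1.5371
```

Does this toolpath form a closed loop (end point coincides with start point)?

Start point (G0): (-4.79, -1.28). End point (last G1): the path returns to the start — closed.

yes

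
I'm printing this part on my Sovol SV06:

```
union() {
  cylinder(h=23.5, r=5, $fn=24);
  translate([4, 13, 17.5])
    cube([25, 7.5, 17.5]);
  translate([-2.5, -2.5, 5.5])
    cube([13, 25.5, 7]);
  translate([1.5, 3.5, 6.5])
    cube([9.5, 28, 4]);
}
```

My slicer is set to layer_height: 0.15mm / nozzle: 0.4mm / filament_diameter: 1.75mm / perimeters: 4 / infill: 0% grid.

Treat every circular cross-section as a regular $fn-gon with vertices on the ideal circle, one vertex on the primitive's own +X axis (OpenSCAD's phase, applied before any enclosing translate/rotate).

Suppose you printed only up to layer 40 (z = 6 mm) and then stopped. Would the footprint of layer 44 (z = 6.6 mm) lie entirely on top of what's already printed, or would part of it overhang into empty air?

Compare the two slices. At z = 6: the r=5 cylinder contributes a regular 24-gon of circumradius 5 (area = (24/2)·5.000²·sin(360°/24) = 77.65 mm²); the cube at (4, 13) does not reach this height (z outside [17.5, 35]); the cube at (-2.5, -2.5) (footprint 13×25.5) is included at this height (area 331.50 mm²); the cube at (1.5, 3.5) does not reach this height (z outside [6.5, 10.5]); Combining (union): the regions partially overlap — summed areas 409.15 mm² minus the doubly-counted overlap 49.43 mm² gives 359.72 mm² — area = 359.72 mm². At z = 6.6: the r=5 cylinder contributes a regular 24-gon of circumradius 5 (area = (24/2)·5.000²·sin(360°/24) = 77.65 mm²); the cube at (4, 13) is absent (z outside [17.5, 35]); the 13×25.5 cube at (-2.5, -2.5) contributes its full rectangle (area 331.50 mm²); the cube at (1.5, 3.5) is present — its section is the full 9.5×28 rectangle (area 266.00 mm²); Taking the union: the regions partially overlap — summed areas 675.15 mm² minus the doubly-counted overlap 224.93 mm² gives 450.22 mm² — area = 450.22 mm². Checking containment: at z = 6.6 the cross-section extends beyond the z = 6 cross-section by about 90.50 mm².

part overhangs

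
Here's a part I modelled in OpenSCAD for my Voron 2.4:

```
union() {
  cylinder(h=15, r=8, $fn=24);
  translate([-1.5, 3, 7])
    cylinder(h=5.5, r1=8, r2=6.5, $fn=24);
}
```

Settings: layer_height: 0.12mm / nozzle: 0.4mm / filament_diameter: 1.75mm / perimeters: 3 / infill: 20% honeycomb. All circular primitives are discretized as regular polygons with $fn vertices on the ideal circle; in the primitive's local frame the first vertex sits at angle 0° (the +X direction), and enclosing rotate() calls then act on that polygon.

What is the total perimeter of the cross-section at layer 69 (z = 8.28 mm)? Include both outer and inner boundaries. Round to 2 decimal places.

55.85 mm

At z = 8.28 mm: the cylinder: section is a regular 24-gon, circumradius r=8 (perimeter = 2·24·8.000·sin(180°/24) = 50.12 mm); the cone at (-1.5, 3) (r1=8→r2=6.5) has section circumradius 7.651 here — a regular 24-gon (perimeter = 2·24·7.651·sin(180°/24) = 47.93 mm); Taking the union: the regions partially overlap (shared area 138.21 mm²), so the edge portions inside another operand are dropped and the merged outline is re-measured after clipping — boundary = 55.85 mm. Overall, the cross-section is a single solid region. Total boundary length (outer) = 55.85 mm.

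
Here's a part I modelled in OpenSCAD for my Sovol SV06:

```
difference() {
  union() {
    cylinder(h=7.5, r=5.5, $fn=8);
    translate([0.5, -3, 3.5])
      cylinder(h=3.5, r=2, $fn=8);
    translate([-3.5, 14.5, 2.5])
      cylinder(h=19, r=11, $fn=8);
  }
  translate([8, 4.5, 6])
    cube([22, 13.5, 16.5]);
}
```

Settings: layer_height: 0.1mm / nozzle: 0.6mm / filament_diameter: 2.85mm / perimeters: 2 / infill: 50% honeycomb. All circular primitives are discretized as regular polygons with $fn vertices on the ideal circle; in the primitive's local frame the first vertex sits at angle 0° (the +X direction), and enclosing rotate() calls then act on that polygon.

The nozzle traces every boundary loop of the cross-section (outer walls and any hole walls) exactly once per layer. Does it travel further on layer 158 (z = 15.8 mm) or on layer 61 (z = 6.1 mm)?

Layer 158 (z = 15.8): the cylinder does not reach this height (z outside [0, 7.5]); the cylinder at (0.5, -3) does not reach this height (z outside [3.5, 7]); the r=11 cylinder at (-3.5, 14.5) contributes a regular 8-gon of circumradius 11 (perimeter = 2·8·11.000·sin(180°/8) = 67.35 mm); Taking the union: only the r=11 cylinder at (-3.5, 14.5) is present, so the union is just that shape — boundary = 67.35 mm; the 22×13.5 cube at (8, 4.5) contributes its full rectangle (perimeter 71.00 mm); After the difference (first − rest): starting from the result so far, the 22×13.5 cube at (8, 4.5) misses the remaining region (no effect) — boundary = 67.35 mm. So its perimeter = 67.35 mm. Layer 61 (z = 6.1): the r=5.5 cylinder gives a regular 8-gon of circumradius 5.5 (constant along its height) (perimeter = 2·8·5.500·sin(180°/8) = 33.68 mm); the r=2 cylinder at (0.5, -3) gives a regular 8-gon of circumradius 2 (constant along its height) (perimeter = 2·8·2.000·sin(180°/8) = 12.25 mm); the r=11 cylinder at (-3.5, 14.5) contributes a regular 8-gon of circumradius 11 (perimeter = 2·8·11.000·sin(180°/8) = 67.35 mm); Combining (union): the regions partially overlap (shared area 13.58 mm²), so the edge portions inside another operand are dropped and the merged outline is re-measured after clipping — boundary = 90.87 mm; the 22×13.5 cube at (8, 4.5) contributes its full rectangle (perimeter 71.00 mm); After the difference (first − rest): starting from the result so far, the 22×13.5 cube at (8, 4.5) misses the remaining region (no effect) — boundary = 90.87 mm. So its perimeter = 90.87 mm. Layer 61 is larger (90.87 vs 67.35 mm).

layer 61 (z = 6.1 mm)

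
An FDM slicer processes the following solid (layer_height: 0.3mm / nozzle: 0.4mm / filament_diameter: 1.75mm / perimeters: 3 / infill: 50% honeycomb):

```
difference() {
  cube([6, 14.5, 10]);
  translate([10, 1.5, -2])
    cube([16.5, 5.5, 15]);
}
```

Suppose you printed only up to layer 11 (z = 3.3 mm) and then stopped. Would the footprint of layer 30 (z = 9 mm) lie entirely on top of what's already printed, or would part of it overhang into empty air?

entirely on top

Compare the two slices. At z = 3.3: the 6×14.5 cube contributes its full rectangle (area 87.00 mm²); the cube at (10, 1.5) is present — its section is the full 16.5×5.5 rectangle (area 90.75 mm²); After the difference (first − rest): starting from the 6×14.5 cube (87.00 mm²), the 16.5×5.5 cube at (10, 1.5) misses the remaining region (no effect) — area = 87.00 mm². At z = 9: the 6×14.5 cube contributes its full rectangle (area 87.00 mm²); the cube at (10, 1.5) is present — its section is the full 16.5×5.5 rectangle (area 90.75 mm²); After the difference (first − rest): starting from the 6×14.5 cube (87.00 mm²), the 16.5×5.5 cube at (10, 1.5) misses the remaining region (no effect) — area = 87.00 mm². Checking containment: the cross-section at z = 9 is a subset of the cross-section at z = 3.3.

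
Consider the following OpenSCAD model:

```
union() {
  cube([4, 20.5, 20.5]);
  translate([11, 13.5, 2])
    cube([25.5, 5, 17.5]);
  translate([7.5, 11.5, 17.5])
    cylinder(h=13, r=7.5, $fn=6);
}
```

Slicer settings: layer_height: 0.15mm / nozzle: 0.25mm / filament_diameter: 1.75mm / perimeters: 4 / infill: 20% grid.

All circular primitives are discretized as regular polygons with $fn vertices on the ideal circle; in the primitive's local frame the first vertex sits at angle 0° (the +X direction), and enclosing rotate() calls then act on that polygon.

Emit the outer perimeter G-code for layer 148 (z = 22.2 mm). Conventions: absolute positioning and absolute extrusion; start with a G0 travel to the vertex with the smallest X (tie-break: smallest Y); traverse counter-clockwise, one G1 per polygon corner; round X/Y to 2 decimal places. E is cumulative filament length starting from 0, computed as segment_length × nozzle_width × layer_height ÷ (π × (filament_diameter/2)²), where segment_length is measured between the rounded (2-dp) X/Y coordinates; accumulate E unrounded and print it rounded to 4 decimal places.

At z = 22.2 mm: the cube is not intersected at this z (z outside [0, 20.5]); the cube at (11, 13.5) is not intersected at this z (z outside [2, 19.5]); the cylinder at (7.5, 11.5): section is a regular 6-gon, circumradius r=7.5; Taking the union: only the r=7.5 cylinder at (7.5, 11.5) is present, so the union is just that shape — 1 connected region. The outline is a single polygon with 6 vertices. Extrusion per mm of travel: 0.25 × 0.15 / (π × 0.875²) = 0.015591. Accumulating E over each segment gives final E = 0.7018.

G0 X0.00 Y11.50 Z22.20
G1 X3.75 Y5.00 E0.1170
G1 X11.25 Y5.00 E0.2339
G1 X15.00 Y11.50 E0.3509
G1 X11.25 Y18.00 E0.4679
G1 X3.75 Y18.00 E0.5848
G1 X0.00 Y11.50 E0.7018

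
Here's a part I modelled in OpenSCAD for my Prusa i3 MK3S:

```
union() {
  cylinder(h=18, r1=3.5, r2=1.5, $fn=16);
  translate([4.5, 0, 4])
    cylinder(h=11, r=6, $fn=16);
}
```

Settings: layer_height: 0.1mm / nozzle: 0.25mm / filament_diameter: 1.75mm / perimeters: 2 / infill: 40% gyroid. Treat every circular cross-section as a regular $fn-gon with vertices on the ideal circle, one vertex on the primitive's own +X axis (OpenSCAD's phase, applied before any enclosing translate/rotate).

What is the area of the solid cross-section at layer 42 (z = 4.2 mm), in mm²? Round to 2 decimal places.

At z = 4.2 mm: the cone: at t=0.233 of its height the radius interpolates to r₁+(r₂−r₁)t = 3.033, giving a regular 16-gon of that circumradius (area = (16/2)·3.033²·sin(360°/16) = 28.17 mm²); the cylinder at (4.5, 0): section is a regular 16-gon, circumradius r=6 (area = (16/2)·6.000²·sin(360°/16) = 110.21 mm²); Merging all regions: the regions partially overlap — summed areas 138.38 mm² minus the doubly-counted overlap 21.03 mm² gives 117.35 mm² — area = 117.35 mm². Overall, the cross-section is a single solid region. Net area = 117.35 mm².

117.35 mm²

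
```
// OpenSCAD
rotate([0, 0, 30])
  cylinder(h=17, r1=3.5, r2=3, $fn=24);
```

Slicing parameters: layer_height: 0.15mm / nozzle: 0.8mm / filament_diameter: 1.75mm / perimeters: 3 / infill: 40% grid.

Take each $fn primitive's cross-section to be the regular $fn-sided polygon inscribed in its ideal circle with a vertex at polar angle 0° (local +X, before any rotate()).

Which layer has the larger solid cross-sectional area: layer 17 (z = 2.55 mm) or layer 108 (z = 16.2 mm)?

Layer 17 (z = 2.55): the cone (r1=3.5→r2=3) has section circumradius 3.425 here — a regular 24-gon (area = (24/2)·3.425²·sin(360°/24) = 36.43 mm²); (rotated 30° about Z; rotation is an isometry so areas/perimeters/island counts are preserved). So its area = 36.43 mm². Layer 108 (z = 16.2): the cone contributes a regular 24-gon of circumradius 3.024 (interpolated between r1=3.5 and r2=3 at t=0.953) (area = (24/2)·3.024²·sin(360°/24) = 28.39 mm²); (rotated 30° about Z; rotation is an isometry so areas/perimeters/island counts are preserved). So its area = 28.39 mm². Layer 17 is larger (36.43 vs 28.39 mm²).

layer 17 (z = 2.55 mm)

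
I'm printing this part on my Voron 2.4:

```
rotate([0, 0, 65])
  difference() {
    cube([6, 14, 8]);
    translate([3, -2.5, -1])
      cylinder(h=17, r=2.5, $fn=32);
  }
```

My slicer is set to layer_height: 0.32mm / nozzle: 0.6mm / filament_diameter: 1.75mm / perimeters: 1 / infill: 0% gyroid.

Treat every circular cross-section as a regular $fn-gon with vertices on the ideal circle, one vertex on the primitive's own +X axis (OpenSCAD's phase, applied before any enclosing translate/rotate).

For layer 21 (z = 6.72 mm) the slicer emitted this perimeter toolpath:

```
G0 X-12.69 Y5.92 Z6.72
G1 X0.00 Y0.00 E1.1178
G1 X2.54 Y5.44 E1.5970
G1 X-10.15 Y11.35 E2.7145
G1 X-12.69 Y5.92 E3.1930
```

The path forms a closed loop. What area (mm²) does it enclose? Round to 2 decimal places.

Apply the shoelace formula to the sequence of (X, Y) vertices; enclosed area = 83.99 mm².

83.99 mm²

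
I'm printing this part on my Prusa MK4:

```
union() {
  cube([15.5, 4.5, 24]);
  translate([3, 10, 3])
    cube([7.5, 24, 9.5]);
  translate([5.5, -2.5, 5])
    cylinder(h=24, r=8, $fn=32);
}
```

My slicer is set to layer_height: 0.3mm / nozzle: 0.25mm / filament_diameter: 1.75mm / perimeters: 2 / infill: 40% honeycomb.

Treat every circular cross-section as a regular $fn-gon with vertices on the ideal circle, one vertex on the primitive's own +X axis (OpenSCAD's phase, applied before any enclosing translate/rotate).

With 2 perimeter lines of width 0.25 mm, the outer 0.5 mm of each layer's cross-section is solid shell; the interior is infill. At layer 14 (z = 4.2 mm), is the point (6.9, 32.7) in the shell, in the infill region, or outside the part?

infill

At z = 4.2 mm: the cube is present — its section is the full 15.5×4.5 rectangle; the 7.5×24 cube at (3, 10) contributes its full rectangle; the cylinder at (5.5, -2.5) is absent (z outside [5, 29]); Merging all regions: the 2 present regions are separate (no shared area or edge), so areas and boundary lengths simply add and each stays a separate island — 2 connected regions. Overall, the cross-section has 2 separate islands. The nearest boundary edge runs (3.00, 34.00)→(10.50, 34.00); distance from the point to it = 1.30 mm. (Shell/infill is judged within the island containing the point — the largest one.) The point is inside the cross-section and 1.30 mm from the nearest boundary — more than the 0.5 mm shell width (2 × 0.25), so it's in the infill interior.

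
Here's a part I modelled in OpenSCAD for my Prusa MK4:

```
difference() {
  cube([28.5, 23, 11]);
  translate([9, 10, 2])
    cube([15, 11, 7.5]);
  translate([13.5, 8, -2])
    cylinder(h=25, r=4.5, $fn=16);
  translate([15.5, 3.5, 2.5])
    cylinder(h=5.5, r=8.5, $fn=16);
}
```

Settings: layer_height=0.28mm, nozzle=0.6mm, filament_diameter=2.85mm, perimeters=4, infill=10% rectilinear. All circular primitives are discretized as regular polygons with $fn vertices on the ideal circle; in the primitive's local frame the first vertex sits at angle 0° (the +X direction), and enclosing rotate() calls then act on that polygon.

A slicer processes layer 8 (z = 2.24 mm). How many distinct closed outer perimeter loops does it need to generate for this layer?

At z = 2.24 mm: the 28.5×23 cube contributes its full rectangle; the cube at (9, 10) (footprint 15×11) is included at this height; the r=4.5 cylinder at (13.5, 8) gives a regular 16-gon of circumradius 4.5 (constant along its height); the cylinder at (15.5, 3.5) is absent (z outside [2.5, 8]); Subtracting the remaining from the first: starting from the 28.5×23 cube, the 15×11 cube at (9, 10) lies wholly inside it (removes its full 165.00 mm² and its 52.00 mm outline becomes a hole wall); the r=4.5 cylinder at (13.5, 8) partially overlaps it — only the 48.17 mm² overlap (of its 61.99 mm²) is removed, clipping the outline — 1 connected region with 1 hole. The result has 1 disconnected region.

1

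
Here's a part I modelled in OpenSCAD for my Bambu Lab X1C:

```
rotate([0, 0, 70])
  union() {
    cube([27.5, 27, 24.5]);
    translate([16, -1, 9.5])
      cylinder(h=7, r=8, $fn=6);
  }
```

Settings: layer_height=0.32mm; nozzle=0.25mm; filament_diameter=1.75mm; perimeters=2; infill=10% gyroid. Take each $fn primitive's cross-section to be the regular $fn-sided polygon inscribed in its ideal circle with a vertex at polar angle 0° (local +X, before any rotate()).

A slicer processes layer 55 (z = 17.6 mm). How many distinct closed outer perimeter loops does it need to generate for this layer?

1

At z = 17.6 mm: the cube is present — its section is the full 27.5×27 rectangle; the cylinder at (16, -1) is absent (z outside [9.5, 16.5]); Taking the union: only the 27.5×27 cube is present, so the union is just that shape — 1 connected region; (whole slice rotated 70° about Z — lengths, areas and connectivity unchanged). The result has 1 disconnected region.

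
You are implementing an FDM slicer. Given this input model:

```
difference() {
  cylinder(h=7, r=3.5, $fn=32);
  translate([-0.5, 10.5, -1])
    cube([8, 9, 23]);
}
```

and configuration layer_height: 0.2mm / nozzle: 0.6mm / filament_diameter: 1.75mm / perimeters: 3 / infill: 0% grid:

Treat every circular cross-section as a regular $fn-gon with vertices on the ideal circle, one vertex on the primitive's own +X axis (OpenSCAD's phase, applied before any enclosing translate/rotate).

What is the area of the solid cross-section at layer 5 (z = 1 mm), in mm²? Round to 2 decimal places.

At z = 1 mm: the r=3.5 cylinder gives a regular 32-gon of circumradius 3.5 (constant along its height) (area = (32/2)·3.500²·sin(360°/32) = 38.24 mm²); the cube at (-0.5, 10.5) is present — its section is the full 8×9 rectangle (area 72.00 mm²); Subtracting the remaining from the first: starting from the r=3.5 cylinder (38.24 mm²), the 8×9 cube at (-0.5, 10.5) misses the remaining region (no effect) — area = 38.24 mm². Overall, the cross-section is a single solid region. Net area = 38.24 mm².

38.24 mm²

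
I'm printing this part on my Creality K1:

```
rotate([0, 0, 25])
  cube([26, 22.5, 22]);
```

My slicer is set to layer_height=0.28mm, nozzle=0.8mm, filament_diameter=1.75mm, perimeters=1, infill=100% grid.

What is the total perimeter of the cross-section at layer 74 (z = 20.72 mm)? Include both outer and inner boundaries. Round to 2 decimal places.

97.00 mm

At z = 20.72 mm: the cube (footprint 26×22.5) is included at this height (perimeter 97.00 mm); (rotated 25° about Z; rotation is an isometry so areas/perimeters/island counts are preserved). Overall, the cross-section is a single solid region. Total boundary length (outer) = 97.00 mm.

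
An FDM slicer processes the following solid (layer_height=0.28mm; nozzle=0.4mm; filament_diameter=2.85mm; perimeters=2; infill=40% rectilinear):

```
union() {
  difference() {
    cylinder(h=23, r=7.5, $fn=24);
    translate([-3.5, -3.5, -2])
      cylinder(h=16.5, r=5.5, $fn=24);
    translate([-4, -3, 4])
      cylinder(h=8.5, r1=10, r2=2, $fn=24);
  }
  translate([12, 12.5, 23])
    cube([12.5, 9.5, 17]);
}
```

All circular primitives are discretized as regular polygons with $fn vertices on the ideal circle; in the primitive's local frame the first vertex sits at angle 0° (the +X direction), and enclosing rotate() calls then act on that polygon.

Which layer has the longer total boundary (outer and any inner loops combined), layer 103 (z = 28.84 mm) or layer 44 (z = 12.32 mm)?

layer 44 (z = 12.32 mm)

Layer 103 (z = 28.84): the cylinder is absent (z outside [0, 23]); the cylinder at (-3.5, -3.5) is not intersected at this z (z outside [-2, 14.5]); the cone at (-4, -3) does not reach this height (z outside [4, 12.5]); After the difference (first − rest): the first operand is absent here, so nothing remains; the cube at (12, 12.5) is present — its section is the full 12.5×9.5 rectangle (perimeter 44.00 mm); Taking the union: only the 12.5×9.5 cube at (12, 12.5) is present, so the union is just that shape — boundary = 44.00 mm. So its perimeter = 44.00 mm. Layer 44 (z = 12.32): the cylinder: section is a regular 24-gon, circumradius r=7.5 (perimeter = 2·24·7.500·sin(180°/24) = 46.99 mm); the cylinder at (-3.5, -3.5): section is a regular 24-gon, circumradius r=5.5 (perimeter = 2·24·5.500·sin(180°/24) = 34.46 mm); the cone at (-4, -3) contributes a regular 24-gon of circumradius 2.169 (interpolated between r1=10 and r2=2 at t=0.979) (perimeter = 2·24·2.169·sin(180°/24) = 13.59 mm); After the difference (first − rest): starting from the r=7.5 cylinder, the r=5.5 cylinder at (-3.5, -3.5) partially overlaps it — only the 66.36 mm² overlap (of its 93.95 mm²) is removed, clipping the outline; the cone at (-4, -3) misses the remaining region (no effect) — boundary = 52.11 mm; the cube at (12, 12.5) is not intersected at this z (z outside [23, 40]); Taking the union: only the result so far is present, so the union is just that shape — boundary = 52.11 mm. So its perimeter = 52.11 mm. Layer 44 is larger (52.11 vs 44.00 mm).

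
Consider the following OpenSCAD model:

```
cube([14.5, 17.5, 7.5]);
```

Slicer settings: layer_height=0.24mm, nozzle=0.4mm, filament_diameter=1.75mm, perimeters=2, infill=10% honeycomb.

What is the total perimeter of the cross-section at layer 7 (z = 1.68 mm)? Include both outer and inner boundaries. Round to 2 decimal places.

At z = 1.68 mm: the 14.5×17.5 cube contributes its full rectangle (perimeter 64.00 mm). Overall, the cross-section is a single solid region. Total boundary length (outer) = 64.00 mm.

64.00 mm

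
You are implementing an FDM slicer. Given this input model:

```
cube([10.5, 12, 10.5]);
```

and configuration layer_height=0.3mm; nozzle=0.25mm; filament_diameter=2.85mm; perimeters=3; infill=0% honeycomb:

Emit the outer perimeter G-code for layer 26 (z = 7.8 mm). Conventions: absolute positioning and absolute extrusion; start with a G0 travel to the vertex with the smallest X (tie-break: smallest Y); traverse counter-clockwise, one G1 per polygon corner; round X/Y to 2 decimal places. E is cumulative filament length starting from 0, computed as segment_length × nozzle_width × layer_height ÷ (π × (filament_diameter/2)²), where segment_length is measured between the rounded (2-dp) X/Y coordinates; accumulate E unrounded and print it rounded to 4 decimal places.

G0 X0.00 Y0.00 Z7.80
G1 X10.50 Y0.00 E0.1234
G1 X10.50 Y12.00 E0.2645
G1 X0.00 Y12.00 E0.3880
G1 X0.00 Y0.00 E0.5290

At z = 7.8 mm: the cube is present — its section is the full 10.5×12 rectangle. The outline is a single polygon with 4 vertices. Extrusion per mm of travel: 0.25 × 0.3 / (π × 1.425²) = 0.011757. Accumulating E over each segment gives final E = 0.5290.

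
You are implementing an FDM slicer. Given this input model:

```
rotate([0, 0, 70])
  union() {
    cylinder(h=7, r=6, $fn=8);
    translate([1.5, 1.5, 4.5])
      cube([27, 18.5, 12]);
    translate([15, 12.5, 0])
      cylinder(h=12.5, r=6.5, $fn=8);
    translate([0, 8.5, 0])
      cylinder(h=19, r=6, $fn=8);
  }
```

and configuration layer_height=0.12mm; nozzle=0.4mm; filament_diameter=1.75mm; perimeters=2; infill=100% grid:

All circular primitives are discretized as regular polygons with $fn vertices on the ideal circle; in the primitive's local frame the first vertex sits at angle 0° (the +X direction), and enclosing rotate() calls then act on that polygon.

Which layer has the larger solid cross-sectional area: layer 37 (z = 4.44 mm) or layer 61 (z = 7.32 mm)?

layer 61 (z = 7.32 mm)

Layer 37 (z = 4.44): the r=6 cylinder contributes a regular 8-gon of circumradius 6 (area = (8/2)·6.000²·sin(360°/8) = 101.82 mm²); the cube at (1.5, 1.5) is absent (z outside [4.5, 16.5]); the r=6.5 cylinder at (15, 12.5) contributes a regular 8-gon of circumradius 6.5 (area = (8/2)·6.500²·sin(360°/8) = 119.50 mm²); the cylinder at (0, 8.5): section is a regular 8-gon, circumradius r=6 (area = (8/2)·6.000²·sin(360°/8) = 101.82 mm²); Taking the union: the regions partially overlap — summed areas 323.15 mm² minus the doubly-counted overlap 14.79 mm² gives 308.36 mm² — area = 308.36 mm²; (whole slice rotated 70° about Z — lengths, areas and connectivity unchanged). So its area = 308.36 mm². Layer 61 (z = 7.32): the cylinder is absent (z outside [0, 7]); the 27×18.5 cube at (1.5, 1.5) contributes its full rectangle (area 499.50 mm²); the r=6.5 cylinder at (15, 12.5) contributes a regular 8-gon of circumradius 6.5 (area = (8/2)·6.500²·sin(360°/8) = 119.50 mm²); the r=6 cylinder at (0, 8.5) contributes a regular 8-gon of circumradius 6 (area = (8/2)·6.000²·sin(360°/8) = 101.82 mm²); Merging all regions: the regions partially overlap — summed areas 720.82 mm² minus the doubly-counted overlap 153.34 mm² gives 567.48 mm² — area = 567.48 mm²; (rotated 70° about Z; rotation is an isometry so areas/perimeters/island counts are preserved). So its area = 567.48 mm². Layer 61 is larger (567.48 vs 308.36 mm²).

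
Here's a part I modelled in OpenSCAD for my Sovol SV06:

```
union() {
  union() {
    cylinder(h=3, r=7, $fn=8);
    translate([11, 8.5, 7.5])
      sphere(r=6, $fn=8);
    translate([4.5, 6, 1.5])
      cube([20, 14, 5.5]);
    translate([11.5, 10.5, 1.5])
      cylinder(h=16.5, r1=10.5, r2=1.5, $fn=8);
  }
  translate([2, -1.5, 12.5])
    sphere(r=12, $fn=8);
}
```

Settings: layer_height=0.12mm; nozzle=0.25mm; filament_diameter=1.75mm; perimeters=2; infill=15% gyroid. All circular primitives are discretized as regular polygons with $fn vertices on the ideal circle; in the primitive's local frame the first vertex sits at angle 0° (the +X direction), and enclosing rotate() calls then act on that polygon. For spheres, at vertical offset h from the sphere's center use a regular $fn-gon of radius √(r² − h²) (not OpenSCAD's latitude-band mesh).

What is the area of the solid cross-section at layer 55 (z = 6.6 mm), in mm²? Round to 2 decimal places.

602.18 mm²

At z = 6.6 mm: the cylinder is not intersected at this z (z outside [0, 3]); the r=6 sphere at (11, 8.5) contributes a regular 8-gon of circumradius √(6²−0.9²) = 5.932 (area = (8/2)·5.932²·sin(360°/8) = 99.53 mm²); the 20×14 cube at (4.5, 6) contributes its full rectangle (area 280.00 mm²); the cone at (11.5, 10.5) (r1=10.5→r2=1.5) has section circumradius 7.718 here — a regular 8-gon (area = (8/2)·7.718²·sin(360°/8) = 168.49 mm²); Combining (union): the regions partially overlap — summed areas 548.02 mm² minus the doubly-counted overlap 241.67 mm² gives 306.36 mm² — area = 306.36 mm²; the r=12 sphere at (2, -1.5) contributes a regular 8-gon of circumradius √(12²−5.9²) = 10.449 (area = (8/2)·10.449²·sin(360°/8) = 308.84 mm²); Combining (union): the regions partially overlap — summed areas 615.19 mm² minus the doubly-counted overlap 13.01 mm² gives 602.18 mm² — area = 602.18 mm². Overall, the cross-section is a single solid region. Net area = 602.18 mm².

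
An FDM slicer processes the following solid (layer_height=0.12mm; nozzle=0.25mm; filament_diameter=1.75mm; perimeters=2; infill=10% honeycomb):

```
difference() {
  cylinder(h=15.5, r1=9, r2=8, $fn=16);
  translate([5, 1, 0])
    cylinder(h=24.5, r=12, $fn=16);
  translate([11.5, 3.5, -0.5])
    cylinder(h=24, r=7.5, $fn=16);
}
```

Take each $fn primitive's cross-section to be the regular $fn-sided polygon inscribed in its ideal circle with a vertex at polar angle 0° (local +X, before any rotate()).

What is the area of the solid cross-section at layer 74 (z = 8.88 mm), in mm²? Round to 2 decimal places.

16.37 mm²

At z = 8.88 mm: the cone: at t=0.573 of its height the radius interpolates to r₁+(r₂−r₁)t = 8.427, giving a regular 16-gon of that circumradius (area = (16/2)·8.427²·sin(360°/16) = 217.41 mm²); the cylinder at (5, 1): section is a regular 16-gon, circumradius r=12 (area = (16/2)·12.000²·sin(360°/16) = 440.85 mm²); the r=7.5 cylinder at (11.5, 3.5) contributes a regular 16-gon of circumradius 7.5 (area = (16/2)·7.500²·sin(360°/16) = 172.21 mm²); Taking the first minus the rest: starting from the cone (217.41 mm²), the r=12 cylinder at (5, 1) partially overlaps it — only the 201.04 mm² overlap (of its 440.85 mm²) is removed, clipping the outline; the r=7.5 cylinder at (11.5, 3.5) misses the remaining region (no effect) — area = 16.37 mm². Overall, the cross-section is a single solid region. Net area = 16.37 mm².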